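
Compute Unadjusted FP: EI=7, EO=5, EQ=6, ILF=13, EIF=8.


UFP = EI*4 + EO*5 + EQ*4 + ILF*10 + EIF*7
UFP = 7*4 + 5*5 + 6*4 + 13*10 + 8*7
UFP = 28 + 25 + 24 + 130 + 56
UFP = 263

263


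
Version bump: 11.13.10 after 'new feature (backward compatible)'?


Current: 11.13.10
Change category: 'new feature (backward compatible)' → minor bump
SemVer rule: minor bump → increment MINOR, reset PATCH to 0 (MAJOR unchanged)
New: 11.14.0

11.14.0


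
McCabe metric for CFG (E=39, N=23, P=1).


Formula: V(G) = E - N + 2P
V(G) = 39 - 23 + 2*1
V(G) = 16 + 2
V(G) = 18

18


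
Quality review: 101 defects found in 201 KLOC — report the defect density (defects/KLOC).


Defect density = defects / KLOC
Defect density = 101 / 201
Defect density = 0.502 defects/KLOC

0.502 defects/KLOC


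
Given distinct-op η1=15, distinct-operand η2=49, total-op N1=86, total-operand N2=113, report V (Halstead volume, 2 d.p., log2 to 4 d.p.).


Formula: V = N * log2(η), where N = N1 + N2 and η = η1 + η2
η = 15 + 49 = 64
N = 86 + 113 = 199
log2(64) ≈ 6.0000
V = 199 * 6.0000 = 1194.00

1194.00


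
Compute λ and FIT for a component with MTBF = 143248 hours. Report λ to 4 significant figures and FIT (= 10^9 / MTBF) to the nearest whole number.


Formula: λ = 1 / MTBF; FIT = λ × 1e9 = 1e9 / MTBF
λ = 1 / 143248 ≈ 6.981e-06 failures/hour
FIT = 1e9 / 143248 ≈ 6981 failures per 1e9 hours (nearest whole number)

λ = 6.981e-06 /h, FIT = 6981


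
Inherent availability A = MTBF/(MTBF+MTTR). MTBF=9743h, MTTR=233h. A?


Availability = MTBF / (MTBF + MTTR)
Availability = 9743 / (9743 + 233)
Availability = 9743 / 9976
Availability = 97.6644%

97.6644%


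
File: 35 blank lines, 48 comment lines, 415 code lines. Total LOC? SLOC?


Total LOC = blank + comment + code
Total LOC = 35 + 48 + 415 = 498
SLOC (source only) = code = 415

Total LOC: 498, SLOC: 415


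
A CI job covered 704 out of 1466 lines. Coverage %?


Coverage = covered / total * 100
Coverage = 704 / 1466 * 100
Coverage = 48.02%

48.02%


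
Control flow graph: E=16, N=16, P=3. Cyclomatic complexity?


Formula: V(G) = E - N + 2P
V(G) = 16 - 16 + 2*3
V(G) = 0 + 6
V(G) = 6

6


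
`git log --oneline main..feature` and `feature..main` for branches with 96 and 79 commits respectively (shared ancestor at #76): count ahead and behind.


Common ancestor: commit #76
feature commits after divergence: 96 - 76 = 20
main commits after divergence: 79 - 76 = 3
feature is 20 commits ahead of main
main is 3 commits ahead of feature

feature ahead: 20, main ahead: 3


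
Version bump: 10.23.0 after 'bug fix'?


Current: 10.23.0
Change category: 'bug fix' → patch bump
SemVer rule: patch bump → increment PATCH (MAJOR and MINOR unchanged)
New: 10.23.1

10.23.1


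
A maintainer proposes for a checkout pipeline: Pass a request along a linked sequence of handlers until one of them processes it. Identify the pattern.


This matches the Chain of Responsibility pattern

Chain of Responsibility


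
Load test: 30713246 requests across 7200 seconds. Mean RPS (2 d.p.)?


Formula: throughput = requests / seconds
throughput = 30713246 / 7200
throughput = 4265.73 requests/second

4265.73 requests/second


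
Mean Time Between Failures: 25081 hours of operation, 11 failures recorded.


Formula: MTBF = Total operating time / Number of failures
MTBF = 25081 / 11
MTBF = 2280.09 hours

2280.09 hours


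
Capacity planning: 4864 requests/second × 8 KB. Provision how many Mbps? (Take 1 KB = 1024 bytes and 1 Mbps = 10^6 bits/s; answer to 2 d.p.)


Formula: Mbps = payload_bytes * RPS * 8 / 1e6
Payload per request = 8 KB = 8 * 1024 = 8192 bytes
Total bytes/sec = 8192 * 4864 = 39845888
Total bits/sec = 39845888 * 8 = 318767104
Mbps = 318767104 / 1e6 = 318.77

318.77 Mbps


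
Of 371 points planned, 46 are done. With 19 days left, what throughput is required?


Formula: Required rate = Remaining points / Days left
Remaining = 371 - 46 = 325 points
Required rate = 325 / 19 = 17.11 points/day

17.11 points/day


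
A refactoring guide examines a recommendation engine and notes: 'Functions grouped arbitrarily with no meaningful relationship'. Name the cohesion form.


Reasoning: Worst: random grouping
Type: Coincidental cohesion

Coincidental cohesion


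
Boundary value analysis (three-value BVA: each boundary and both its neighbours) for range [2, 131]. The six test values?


Range: [2, 131]
Boundaries: just below min, min, min+1, max-1, max, just above max
Values: [1, 2, 3, 130, 131, 132]

[1, 2, 3, 130, 131, 132]


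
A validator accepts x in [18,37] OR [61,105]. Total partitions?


Valid ranges: [18,37] and [61,105]
Class 1: x < 18 — invalid
Class 2: 18 ≤ x ≤ 37 — valid
Class 3: 37 < x < 61 — invalid (gap between ranges)
Class 4: 61 ≤ x ≤ 105 — valid
Class 5: x > 105 — invalid
Total equivalence classes: 5

5 equivalence classes


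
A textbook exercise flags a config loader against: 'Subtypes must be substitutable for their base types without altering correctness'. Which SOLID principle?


This describes the Liskov Substitution Principle (LSP)

Liskov Substitution Principle (LSP)


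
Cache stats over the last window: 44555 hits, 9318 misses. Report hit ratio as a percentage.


Formula: hit rate = hits / (hits + misses) * 100
hit rate = 44555 / (44555 + 9318) * 100
hit rate = 44555 / 53873 * 100
hit rate = 82.7%

82.7%


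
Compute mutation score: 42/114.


Mutation score = killed / total * 100
Mutation score = 42 / 114 * 100
Mutation score = 36.84%

36.84%


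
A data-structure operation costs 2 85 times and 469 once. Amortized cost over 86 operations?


Formula: Amortized cost = Total cost / Operations
Total cost = (85 * 2) + (1 * 469)
Total cost = 170 + 469 = 639
Amortized = 639 / 86 = 7.4302

7.4302


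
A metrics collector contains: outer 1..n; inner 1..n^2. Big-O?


Reasoning: n times n^2
Complexity: O(n^3)

O(n^3)


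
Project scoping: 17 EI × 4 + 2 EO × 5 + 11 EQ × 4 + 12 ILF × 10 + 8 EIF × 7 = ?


UFP = EI*4 + EO*5 + EQ*4 + ILF*10 + EIF*7
UFP = 17*4 + 2*5 + 11*4 + 12*10 + 8*7
UFP = 68 + 10 + 44 + 120 + 56
UFP = 298

298


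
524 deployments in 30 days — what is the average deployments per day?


Formula: deployments per day = releases / days
= 524 / 30
= 17.467 deploys/day
(equivalently, 122.27 deploys/week)

17.467 deploys/day


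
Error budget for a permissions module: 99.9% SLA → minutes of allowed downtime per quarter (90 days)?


Formula: allowed downtime = period * (100 - SLA) / 100
Period (quarter (90 days)) = 129600 minutes
Unavailability fraction = (100 - 99.9) / 100
Allowed downtime = 129600 * (100 - 99.9) / 100
Allowed downtime = 129.6 minutes

129.6 minutes


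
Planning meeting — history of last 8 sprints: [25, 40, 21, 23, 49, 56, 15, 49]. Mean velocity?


Formula: Avg velocity = Total points / Number of sprints
Points: [25, 40, 21, 23, 49, 56, 15, 49]
Sum = 25 + 40 + 21 + 23 + 49 + 56 + 15 + 49 = 278
Avg velocity = 278 / 8 = 34.75 points/sprint

34.75 points/sprint


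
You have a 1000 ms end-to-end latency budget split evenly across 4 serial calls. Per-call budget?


Formula: per_stage = total_budget / stages
per_stage = 1000 / 4
per_stage = 250.0 ms

250.0 ms


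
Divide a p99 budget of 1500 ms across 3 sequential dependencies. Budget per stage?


Formula: per_stage = total_budget / stages
per_stage = 1500 / 3
per_stage = 500.0 ms

500.0 ms


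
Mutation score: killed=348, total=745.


Mutation score = killed / total * 100
Mutation score = 348 / 745 * 100
Mutation score = 46.71%

46.71%


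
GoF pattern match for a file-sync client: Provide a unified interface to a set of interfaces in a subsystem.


This matches the Facade pattern

Facade


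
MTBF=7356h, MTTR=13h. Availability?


Availability = MTBF / (MTBF + MTTR)
Availability = 7356 / (7356 + 13)
Availability = 7356 / 7369
Availability = 99.8236%

99.8236%


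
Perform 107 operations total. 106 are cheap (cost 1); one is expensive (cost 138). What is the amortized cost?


Formula: Amortized cost = Total cost / Operations
Total cost = (106 * 1) + (1 * 138)
Total cost = 106 + 138 = 244
Amortized = 244 / 107 = 2.2804

2.2804


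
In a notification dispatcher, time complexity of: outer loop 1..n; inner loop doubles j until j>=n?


Reasoning: linear outer times logarithmic inner
Complexity: O(n log n)

O(n log n)


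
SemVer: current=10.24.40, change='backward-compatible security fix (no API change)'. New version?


Current: 10.24.40
Change category: 'backward-compatible security fix (no API change)' → patch bump
SemVer rule: patch bump → increment PATCH (MAJOR and MINOR unchanged)
New: 10.24.41

10.24.41


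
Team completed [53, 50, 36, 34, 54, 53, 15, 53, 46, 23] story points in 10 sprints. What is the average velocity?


Formula: Avg velocity = Total points / Number of sprints
Points: [53, 50, 36, 34, 54, 53, 15, 53, 46, 23]
Sum = 53 + 50 + 36 + 34 + 54 + 53 + 15 + 53 + 46 + 23 = 417
Avg velocity = 417 / 10 = 41.7 points/sprint

41.7 points/sprint


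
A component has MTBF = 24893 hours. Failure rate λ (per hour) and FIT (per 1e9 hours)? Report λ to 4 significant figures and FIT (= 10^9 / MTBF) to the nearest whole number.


Formula: λ = 1 / MTBF; FIT = λ × 1e9 = 1e9 / MTBF
λ = 1 / 24893 ≈ 4.017e-05 failures/hour
FIT = 1e9 / 24893 ≈ 40172 failures per 1e9 hours (nearest whole number)

λ = 4.017e-05 /h, FIT = 40172


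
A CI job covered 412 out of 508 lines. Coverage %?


Coverage = covered / total * 100
Coverage = 412 / 508 * 100
Coverage = 81.1%

81.1%


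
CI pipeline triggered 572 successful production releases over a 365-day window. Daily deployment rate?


Formula: deployments per day = releases / days
= 572 / 365
= 1.567 deploys/day
(equivalently, 10.97 deploys/week)

1.567 deploys/day


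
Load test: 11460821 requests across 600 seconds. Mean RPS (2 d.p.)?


Formula: throughput = requests / seconds
throughput = 11460821 / 600
throughput = 19101.37 requests/second

19101.37 requests/second


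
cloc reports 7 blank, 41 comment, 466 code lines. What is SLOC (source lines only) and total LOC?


Total LOC = blank + comment + code
Total LOC = 7 + 41 + 466 = 514
SLOC (source only) = code = 466

Total LOC: 514, SLOC: 466


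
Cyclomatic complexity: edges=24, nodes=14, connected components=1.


Formula: V(G) = E - N + 2P
V(G) = 24 - 14 + 2*1
V(G) = 10 + 2
V(G) = 12

12


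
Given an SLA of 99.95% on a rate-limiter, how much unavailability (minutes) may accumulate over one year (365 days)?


Formula: allowed downtime = period * (100 - SLA) / 100
Period (year (365 days)) = 525600 minutes
Unavailability fraction = (100 - 99.95) / 100
Allowed downtime = 525600 * (100 - 99.95) / 100
Allowed downtime = 262.8 minutes

262.8 minutes


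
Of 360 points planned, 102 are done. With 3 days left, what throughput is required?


Formula: Required rate = Remaining points / Days left
Remaining = 360 - 102 = 258 points
Required rate = 258 / 3 = 86.0 points/day

86.0 points/day


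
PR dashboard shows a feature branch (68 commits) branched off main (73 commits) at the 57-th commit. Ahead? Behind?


Common ancestor: commit #57
feature commits after divergence: 68 - 57 = 11
main commits after divergence: 73 - 57 = 16
feature is 11 commits ahead of main
main is 16 commits ahead of feature

feature ahead: 11, main ahead: 16


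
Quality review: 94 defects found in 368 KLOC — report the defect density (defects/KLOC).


Defect density = defects / KLOC
Defect density = 94 / 368
Defect density = 0.255 defects/KLOC

0.255 defects/KLOC


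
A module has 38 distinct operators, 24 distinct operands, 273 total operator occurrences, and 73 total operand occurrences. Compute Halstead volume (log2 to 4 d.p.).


Formula: V = N * log2(η), where N = N1 + N2 and η = η1 + η2
η = 38 + 24 = 62
N = 273 + 73 = 346
log2(62) ≈ 5.9542
V = 346 * 5.9542 = 2060.15

2060.15


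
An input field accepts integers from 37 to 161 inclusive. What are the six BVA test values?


Range: [37, 161]
Boundaries: just below min, min, min+1, max-1, max, just above max
Values: [36, 37, 38, 160, 161, 162]

[36, 37, 38, 160, 161, 162]


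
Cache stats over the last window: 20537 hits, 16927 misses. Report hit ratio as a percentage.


Formula: hit rate = hits / (hits + misses) * 100
hit rate = 20537 / (20537 + 16927) * 100
hit rate = 20537 / 37464 * 100
hit rate = 54.82%

54.82%


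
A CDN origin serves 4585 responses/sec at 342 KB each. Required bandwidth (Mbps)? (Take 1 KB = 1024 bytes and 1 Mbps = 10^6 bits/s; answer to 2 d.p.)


Formula: Mbps = payload_bytes * RPS * 8 / 1e6
Payload per request = 342 KB = 342 * 1024 = 350208 bytes
Total bytes/sec = 350208 * 4585 = 1605703680
Total bits/sec = 1605703680 * 8 = 12845629440
Mbps = 12845629440 / 1e6 = 12845.63

12845.63 Mbps


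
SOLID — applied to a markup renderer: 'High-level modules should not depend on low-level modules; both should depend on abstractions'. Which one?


This describes the Dependency Inversion Principle (DIP)

Dependency Inversion Principle (DIP)


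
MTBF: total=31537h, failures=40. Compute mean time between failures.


Formula: MTBF = Total operating time / Number of failures
MTBF = 31537 / 40
MTBF = 788.43 hours

788.43 hours


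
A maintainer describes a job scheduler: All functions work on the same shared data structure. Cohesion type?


Reasoning: Functions share data
Type: Communicational cohesion

Communicational cohesion


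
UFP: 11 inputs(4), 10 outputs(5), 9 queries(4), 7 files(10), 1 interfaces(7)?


UFP = EI*4 + EO*5 + EQ*4 + ILF*10 + EIF*7
UFP = 11*4 + 10*5 + 9*4 + 7*10 + 1*7
UFP = 44 + 50 + 36 + 70 + 7
UFP = 207

207


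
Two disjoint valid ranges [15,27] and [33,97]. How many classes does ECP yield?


Valid ranges: [15,27] and [33,97]
Class 1: x < 15 — invalid
Class 2: 15 ≤ x ≤ 27 — valid
Class 3: 27 < x < 33 — invalid (gap between ranges)
Class 4: 33 ≤ x ≤ 97 — valid
Class 5: x > 97 — invalid
Total equivalence classes: 5

5 equivalence classes


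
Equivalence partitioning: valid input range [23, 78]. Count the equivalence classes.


Valid range: [23, 78]
Class 1: x < 23 — invalid
Class 2: 23 ≤ x ≤ 78 — valid
Class 3: x > 78 — invalid
Total equivalence classes: 3

3 equivalence classes


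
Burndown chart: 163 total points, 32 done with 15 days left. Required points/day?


Formula: Required rate = Remaining points / Days left
Remaining = 163 - 32 = 131 points
Required rate = 131 / 15 = 8.73 points/day

8.73 points/day


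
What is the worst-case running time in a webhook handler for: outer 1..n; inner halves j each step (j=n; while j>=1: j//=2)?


Reasoning: n times log n
Complexity: O(n log n)

O(n log n)


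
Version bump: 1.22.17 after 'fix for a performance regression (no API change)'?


Current: 1.22.17
Change category: 'fix for a performance regression (no API change)' → patch bump
SemVer rule: patch bump → increment PATCH (MAJOR and MINOR unchanged)
New: 1.22.18

1.22.18


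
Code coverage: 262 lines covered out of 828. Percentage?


Coverage = covered / total * 100
Coverage = 262 / 828 * 100
Coverage = 31.64%

31.64%


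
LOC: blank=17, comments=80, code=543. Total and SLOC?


Total LOC = blank + comment + code
Total LOC = 17 + 80 + 543 = 640
SLOC (source only) = code = 543

Total LOC: 640, SLOC: 543


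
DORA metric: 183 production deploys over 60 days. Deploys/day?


Formula: deployments per day = releases / days
= 183 / 60
= 3.05 deploys/day
(equivalently, 21.35 deploys/week)

3.05 deploys/day


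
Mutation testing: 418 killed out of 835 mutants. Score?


Mutation score = killed / total * 100
Mutation score = 418 / 835 * 100
Mutation score = 50.06%

50.06%


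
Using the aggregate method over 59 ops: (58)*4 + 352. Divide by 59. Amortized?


Formula: Amortized cost = Total cost / Operations
Total cost = (58 * 4) + (1 * 352)
Total cost = 232 + 352 = 584
Amortized = 584 / 59 = 9.8983

9.8983


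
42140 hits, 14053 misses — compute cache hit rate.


Formula: hit rate = hits / (hits + misses) * 100
hit rate = 42140 / (42140 + 14053) * 100
hit rate = 42140 / 56193 * 100
hit rate = 74.99%

74.99%


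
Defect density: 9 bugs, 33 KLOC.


Defect density = defects / KLOC
Defect density = 9 / 33
Defect density = 0.273 defects/KLOC

0.273 defects/KLOC


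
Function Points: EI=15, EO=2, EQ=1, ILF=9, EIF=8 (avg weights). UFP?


UFP = EI*4 + EO*5 + EQ*4 + ILF*10 + EIF*7
UFP = 15*4 + 2*5 + 1*4 + 9*10 + 8*7
UFP = 60 + 10 + 4 + 90 + 56
UFP = 220

220


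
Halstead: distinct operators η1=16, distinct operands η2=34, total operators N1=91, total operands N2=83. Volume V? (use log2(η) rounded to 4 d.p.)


Formula: V = N * log2(η), where N = N1 + N2 and η = η1 + η2
η = 16 + 34 = 50
N = 91 + 83 = 174
log2(50) ≈ 5.6439
V = 174 * 5.6439 = 982.04

982.04


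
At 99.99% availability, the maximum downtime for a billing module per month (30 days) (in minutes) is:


Formula: allowed downtime = period * (100 - SLA) / 100
Period (month (30 days)) = 43200 minutes
Unavailability fraction = (100 - 99.99) / 100
Allowed downtime = 43200 * (100 - 99.99) / 100
Allowed downtime = 4.32 minutes

4.32 minutes


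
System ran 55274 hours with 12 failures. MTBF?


Formula: MTBF = Total operating time / Number of failures
MTBF = 55274 / 12
MTBF = 4606.17 hours

4606.17 hours


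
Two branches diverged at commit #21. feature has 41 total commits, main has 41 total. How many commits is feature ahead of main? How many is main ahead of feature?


Common ancestor: commit #21
feature commits after divergence: 41 - 21 = 20
main commits after divergence: 41 - 21 = 20
feature is 20 commits ahead of main
main is 20 commits ahead of feature

feature ahead: 20, main ahead: 20


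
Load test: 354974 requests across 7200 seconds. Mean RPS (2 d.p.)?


Formula: throughput = requests / seconds
throughput = 354974 / 7200
throughput = 49.3 requests/second

49.3 requests/second


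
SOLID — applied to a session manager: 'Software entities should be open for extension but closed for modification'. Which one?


This describes the Open/Closed Principle (OCP)

Open/Closed Principle (OCP)


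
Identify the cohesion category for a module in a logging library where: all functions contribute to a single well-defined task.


Reasoning: Best: single purpose
Type: Functional cohesion

Functional cohesion


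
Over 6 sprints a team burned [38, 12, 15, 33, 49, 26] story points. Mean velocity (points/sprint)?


Formula: Avg velocity = Total points / Number of sprints
Points: [38, 12, 15, 33, 49, 26]
Sum = 38 + 12 + 15 + 33 + 49 + 26 = 173
Avg velocity = 173 / 6 = 28.83 points/sprint

28.83 points/sprint


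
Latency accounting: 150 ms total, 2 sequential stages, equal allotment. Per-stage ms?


Formula: per_stage = total_budget / stages
per_stage = 150 / 2
per_stage = 75.0 ms

75.0 ms


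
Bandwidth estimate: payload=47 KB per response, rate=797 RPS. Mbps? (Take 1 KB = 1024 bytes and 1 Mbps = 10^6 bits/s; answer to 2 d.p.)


Formula: Mbps = payload_bytes * RPS * 8 / 1e6
Payload per request = 47 KB = 47 * 1024 = 48128 bytes
Total bytes/sec = 48128 * 797 = 38358016
Total bits/sec = 38358016 * 8 = 306864128
Mbps = 306864128 / 1e6 = 306.86

306.86 Mbps


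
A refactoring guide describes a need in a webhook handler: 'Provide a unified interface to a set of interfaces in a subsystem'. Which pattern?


This matches the Facade pattern

Facade


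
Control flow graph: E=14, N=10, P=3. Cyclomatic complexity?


Formula: V(G) = E - N + 2P
V(G) = 14 - 10 + 2*3
V(G) = 4 + 6
V(G) = 10

10


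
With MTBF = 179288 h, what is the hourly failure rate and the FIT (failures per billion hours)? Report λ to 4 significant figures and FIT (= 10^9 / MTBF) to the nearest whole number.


Formula: λ = 1 / MTBF; FIT = λ × 1e9 = 1e9 / MTBF
λ = 1 / 179288 ≈ 5.578e-06 failures/hour
FIT = 1e9 / 179288 ≈ 5578 failures per 1e9 hours (nearest whole number)

λ = 5.578e-06 /h, FIT = 5578


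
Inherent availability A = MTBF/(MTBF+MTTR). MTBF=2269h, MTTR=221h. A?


Availability = MTBF / (MTBF + MTTR)
Availability = 2269 / (2269 + 221)
Availability = 2269 / 2490
Availability = 91.1245%

91.1245%


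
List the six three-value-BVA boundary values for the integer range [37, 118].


Range: [37, 118]
Boundaries: just below min, min, min+1, max-1, max, just above max
Values: [36, 37, 38, 117, 118, 119]

[36, 37, 38, 117, 118, 119]


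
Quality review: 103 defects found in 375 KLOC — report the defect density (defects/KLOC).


Defect density = defects / KLOC
Defect density = 103 / 375
Defect density = 0.275 defects/KLOC

0.275 defects/KLOC


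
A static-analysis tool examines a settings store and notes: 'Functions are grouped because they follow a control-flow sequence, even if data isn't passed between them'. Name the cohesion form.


Reasoning: Grouped by order of execution within a routine, not by data flow
Type: Procedural cohesion

Procedural cohesion


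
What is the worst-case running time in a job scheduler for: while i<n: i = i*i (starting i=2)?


Reasoning: squaring drives double-exponential growth; iterations ~ log log n
Complexity: O(log log n)

O(log log n)


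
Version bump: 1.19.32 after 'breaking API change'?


Current: 1.19.32
Change category: 'breaking API change' → major bump
SemVer rule: major bump → increment MAJOR, reset MINOR and PATCH to 0
New: 2.0.0

2.0.0


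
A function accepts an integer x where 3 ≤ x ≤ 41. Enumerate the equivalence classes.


Valid range: [3, 41]
Class 1: x < 3 — invalid
Class 2: 3 ≤ x ≤ 41 — valid
Class 3: x > 41 — invalid
Total equivalence classes: 3

3 equivalence classes


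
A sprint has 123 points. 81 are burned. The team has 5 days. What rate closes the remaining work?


Formula: Required rate = Remaining points / Days left
Remaining = 123 - 81 = 42 points
Required rate = 42 / 5 = 8.4 points/day

8.4 points/day


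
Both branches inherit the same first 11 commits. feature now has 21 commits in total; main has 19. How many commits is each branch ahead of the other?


Common ancestor: commit #11
feature commits after divergence: 21 - 11 = 10
main commits after divergence: 19 - 11 = 8
feature is 10 commits ahead of main
main is 8 commits ahead of feature

feature ahead: 10, main ahead: 8


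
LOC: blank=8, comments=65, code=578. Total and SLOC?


Total LOC = blank + comment + code
Total LOC = 8 + 65 + 578 = 651
SLOC (source only) = code = 578

Total LOC: 651, SLOC: 578


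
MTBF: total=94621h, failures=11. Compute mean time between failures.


Formula: MTBF = Total operating time / Number of failures
MTBF = 94621 / 11
MTBF = 8601.91 hours

8601.91 hours


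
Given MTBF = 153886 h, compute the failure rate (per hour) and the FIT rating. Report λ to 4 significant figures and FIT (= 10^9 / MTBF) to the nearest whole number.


Formula: λ = 1 / MTBF; FIT = λ × 1e9 = 1e9 / MTBF
λ = 1 / 153886 ≈ 6.498e-06 failures/hour
FIT = 1e9 / 153886 ≈ 6498 failures per 1e9 hours (nearest whole number)

λ = 6.498e-06 /h, FIT = 6498


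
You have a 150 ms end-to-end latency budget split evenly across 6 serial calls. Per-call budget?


Formula: per_stage = total_budget / stages
per_stage = 150 / 6
per_stage = 25.0 ms

25.0 ms


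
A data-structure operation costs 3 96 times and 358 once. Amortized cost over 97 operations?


Formula: Amortized cost = Total cost / Operations
Total cost = (96 * 3) + (1 * 358)
Total cost = 288 + 358 = 646
Amortized = 646 / 97 = 6.6598

6.6598


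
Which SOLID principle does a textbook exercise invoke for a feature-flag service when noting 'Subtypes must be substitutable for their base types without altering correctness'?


This describes the Liskov Substitution Principle (LSP)

Liskov Substitution Principle (LSP)


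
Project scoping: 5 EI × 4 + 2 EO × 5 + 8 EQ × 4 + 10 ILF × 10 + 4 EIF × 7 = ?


UFP = EI*4 + EO*5 + EQ*4 + ILF*10 + EIF*7
UFP = 5*4 + 2*5 + 8*4 + 10*10 + 4*7
UFP = 20 + 10 + 32 + 100 + 28
UFP = 190

190


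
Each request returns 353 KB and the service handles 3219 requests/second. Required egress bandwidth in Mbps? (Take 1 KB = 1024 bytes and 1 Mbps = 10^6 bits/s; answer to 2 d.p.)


Formula: Mbps = payload_bytes * RPS * 8 / 1e6
Payload per request = 353 KB = 353 * 1024 = 361472 bytes
Total bytes/sec = 361472 * 3219 = 1163578368
Total bits/sec = 1163578368 * 8 = 9308626944
Mbps = 9308626944 / 1e6 = 9308.63

9308.63 Mbps


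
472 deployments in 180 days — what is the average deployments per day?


Formula: deployments per day = releases / days
= 472 / 180
= 2.622 deploys/day
(equivalently, 18.36 deploys/week)

2.622 deploys/day


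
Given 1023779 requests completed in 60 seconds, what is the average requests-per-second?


Formula: throughput = requests / seconds
throughput = 1023779 / 60
throughput = 17062.98 requests/second

17062.98 requests/second


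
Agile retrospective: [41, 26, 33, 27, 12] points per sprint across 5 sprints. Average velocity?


Formula: Avg velocity = Total points / Number of sprints
Points: [41, 26, 33, 27, 12]
Sum = 41 + 26 + 33 + 27 + 12 = 139
Avg velocity = 139 / 5 = 27.8 points/sprint

27.8 points/sprint


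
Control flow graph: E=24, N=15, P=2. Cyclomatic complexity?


Formula: V(G) = E - N + 2P
V(G) = 24 - 15 + 2*2
V(G) = 9 + 4
V(G) = 13

13


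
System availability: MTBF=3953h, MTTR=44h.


Availability = MTBF / (MTBF + MTTR)
Availability = 3953 / (3953 + 44)
Availability = 3953 / 3997
Availability = 98.8992%

98.8992%


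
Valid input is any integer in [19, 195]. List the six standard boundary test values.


Range: [19, 195]
Boundaries: just below min, min, min+1, max-1, max, just above max
Values: [18, 19, 20, 194, 195, 196]

[18, 19, 20, 194, 195, 196]


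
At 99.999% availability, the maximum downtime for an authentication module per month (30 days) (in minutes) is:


Formula: allowed downtime = period * (100 - SLA) / 100
Period (month (30 days)) = 43200 minutes
Unavailability fraction = (100 - 99.999) / 100
Allowed downtime = 43200 * (100 - 99.999) / 100
Allowed downtime = 0.432 minutes

0.432 minutes


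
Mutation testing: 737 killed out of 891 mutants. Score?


Mutation score = killed / total * 100
Mutation score = 737 / 891 * 100
Mutation score = 82.72%

82.72%


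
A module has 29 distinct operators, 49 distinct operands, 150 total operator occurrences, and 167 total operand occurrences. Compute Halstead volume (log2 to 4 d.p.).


Formula: V = N * log2(η), where N = N1 + N2 and η = η1 + η2
η = 29 + 49 = 78
N = 150 + 167 = 317
log2(78) ≈ 6.2854
V = 317 * 6.2854 = 1992.47

1992.47


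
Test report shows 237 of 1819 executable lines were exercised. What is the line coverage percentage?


Coverage = covered / total * 100
Coverage = 237 / 1819 * 100
Coverage = 13.03%

13.03%


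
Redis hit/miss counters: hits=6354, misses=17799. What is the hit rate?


Formula: hit rate = hits / (hits + misses) * 100
hit rate = 6354 / (6354 + 17799) * 100
hit rate = 6354 / 24153 * 100
hit rate = 26.31%

26.31%


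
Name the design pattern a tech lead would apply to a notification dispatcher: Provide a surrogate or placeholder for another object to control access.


This matches the Proxy pattern

Proxy


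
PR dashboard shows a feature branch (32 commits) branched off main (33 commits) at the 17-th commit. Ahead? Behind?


Common ancestor: commit #17
feature commits after divergence: 32 - 17 = 15
main commits after divergence: 33 - 17 = 16
feature is 15 commits ahead of main
main is 16 commits ahead of feature

feature ahead: 15, main ahead: 16


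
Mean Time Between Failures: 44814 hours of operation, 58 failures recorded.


Formula: MTBF = Total operating time / Number of failures
MTBF = 44814 / 58
MTBF = 772.66 hours

772.66 hours


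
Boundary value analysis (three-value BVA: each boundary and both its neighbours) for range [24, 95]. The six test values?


Range: [24, 95]
Boundaries: just below min, min, min+1, max-1, max, just above max
Values: [23, 24, 25, 94, 95, 96]

[23, 24, 25, 94, 95, 96]


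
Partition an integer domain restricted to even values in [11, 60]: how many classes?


Constraint: even integers in [11, 60]
Class 1: x < 11 — out-of-range invalid
Class 2: x in [11,60] but odd — wrong type invalid
Class 3: x in [11,60] and even — valid
Class 4: x > 60 — out-of-range invalid
Total equivalence classes: 4

4 equivalence classes


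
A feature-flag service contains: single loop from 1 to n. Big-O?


Reasoning: one pass through n items
Complexity: O(n)

O(n)


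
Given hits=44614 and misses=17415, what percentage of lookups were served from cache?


Formula: hit rate = hits / (hits + misses) * 100
hit rate = 44614 / (44614 + 17415) * 100
hit rate = 44614 / 62029 * 100
hit rate = 71.92%

71.92%


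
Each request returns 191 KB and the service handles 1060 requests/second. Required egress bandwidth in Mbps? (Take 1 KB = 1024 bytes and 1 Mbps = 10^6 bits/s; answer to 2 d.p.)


Formula: Mbps = payload_bytes * RPS * 8 / 1e6
Payload per request = 191 KB = 191 * 1024 = 195584 bytes
Total bytes/sec = 195584 * 1060 = 207319040
Total bits/sec = 207319040 * 8 = 1658552320
Mbps = 1658552320 / 1e6 = 1658.55

1658.55 Mbps


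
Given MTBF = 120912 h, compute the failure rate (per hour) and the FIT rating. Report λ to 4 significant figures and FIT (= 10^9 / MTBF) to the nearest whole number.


Formula: λ = 1 / MTBF; FIT = λ × 1e9 = 1e9 / MTBF
λ = 1 / 120912 ≈ 8.270e-06 failures/hour
FIT = 1e9 / 120912 ≈ 8270 failures per 1e9 hours (nearest whole number)

λ = 8.270e-06 /h, FIT = 8270


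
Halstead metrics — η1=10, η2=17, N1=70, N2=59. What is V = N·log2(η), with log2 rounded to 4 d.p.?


Formula: V = N * log2(η), where N = N1 + N2 and η = η1 + η2
η = 10 + 17 = 27
N = 70 + 59 = 129
log2(27) ≈ 4.7549
V = 129 * 4.7549 = 613.38

613.38


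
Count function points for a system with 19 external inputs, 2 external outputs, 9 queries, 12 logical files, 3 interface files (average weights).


UFP = EI*4 + EO*5 + EQ*4 + ILF*10 + EIF*7
UFP = 19*4 + 2*5 + 9*4 + 12*10 + 3*7
UFP = 76 + 10 + 36 + 120 + 21
UFP = 263

263


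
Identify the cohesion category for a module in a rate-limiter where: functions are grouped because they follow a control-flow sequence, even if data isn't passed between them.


Reasoning: Grouped by order of execution within a routine, not by data flow
Type: Procedural cohesion

Procedural cohesion


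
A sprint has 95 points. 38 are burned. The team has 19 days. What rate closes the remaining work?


Formula: Required rate = Remaining points / Days left
Remaining = 95 - 38 = 57 points
Required rate = 57 / 19 = 3.0 points/day

3.0 points/day


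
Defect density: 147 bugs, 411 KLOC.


Defect density = defects / KLOC
Defect density = 147 / 411
Defect density = 0.358 defects/KLOC

0.358 defects/KLOC


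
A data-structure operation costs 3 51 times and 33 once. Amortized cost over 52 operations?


Formula: Amortized cost = Total cost / Operations
Total cost = (51 * 3) + (1 * 33)
Total cost = 153 + 33 = 186
Amortized = 186 / 52 = 3.5769

3.5769


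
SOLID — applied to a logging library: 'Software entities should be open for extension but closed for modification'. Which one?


This describes the Open/Closed Principle (OCP)

Open/Closed Principle (OCP)


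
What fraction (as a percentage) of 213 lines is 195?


Coverage = covered / total * 100
Coverage = 195 / 213 * 100
Coverage = 91.55%

91.55%


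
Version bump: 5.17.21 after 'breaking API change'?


Current: 5.17.21
Change category: 'breaking API change' → major bump
SemVer rule: major bump → increment MAJOR, reset MINOR and PATCH to 0
New: 6.0.0

6.0.0


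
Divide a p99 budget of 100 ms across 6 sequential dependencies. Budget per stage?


Formula: per_stage = total_budget / stages
per_stage = 100 / 6
per_stage = 16.67 ms

16.67 ms


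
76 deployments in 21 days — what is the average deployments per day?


Formula: deployments per day = releases / days
= 76 / 21
= 3.619 deploys/day
(equivalently, 25.33 deploys/week)

3.619 deploys/day


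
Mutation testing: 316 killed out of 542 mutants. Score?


Mutation score = killed / total * 100
Mutation score = 316 / 542 * 100
Mutation score = 58.3%

58.3%


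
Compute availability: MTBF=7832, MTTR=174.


Availability = MTBF / (MTBF + MTTR)
Availability = 7832 / (7832 + 174)
Availability = 7832 / 8006
Availability = 97.8266%

97.8266%


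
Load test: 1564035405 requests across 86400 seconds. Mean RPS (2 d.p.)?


Formula: throughput = requests / seconds
throughput = 1564035405 / 86400
throughput = 18102.26 requests/second

18102.26 requests/second


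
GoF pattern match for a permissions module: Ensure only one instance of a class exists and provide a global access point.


This matches the Singleton pattern

Singleton


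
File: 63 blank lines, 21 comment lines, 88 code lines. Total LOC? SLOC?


Total LOC = blank + comment + code
Total LOC = 63 + 21 + 88 = 172
SLOC (source only) = code = 88

Total LOC: 172, SLOC: 88


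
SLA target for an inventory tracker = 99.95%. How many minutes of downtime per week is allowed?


Formula: allowed downtime = period * (100 - SLA) / 100
Period (week) = 10080 minutes
Unavailability fraction = (100 - 99.95) / 100
Allowed downtime = 10080 * (100 - 99.95) / 100
Allowed downtime = 5.04 minutes

5.04 minutes


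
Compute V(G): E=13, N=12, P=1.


Formula: V(G) = E - N + 2P
V(G) = 13 - 12 + 2*1
V(G) = 1 + 2
V(G) = 3

3


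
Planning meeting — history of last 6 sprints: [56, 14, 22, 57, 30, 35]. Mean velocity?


Formula: Avg velocity = Total points / Number of sprints
Points: [56, 14, 22, 57, 30, 35]
Sum = 56 + 14 + 22 + 57 + 30 + 35 = 214
Avg velocity = 214 / 6 = 35.67 points/sprint

35.67 points/sprint


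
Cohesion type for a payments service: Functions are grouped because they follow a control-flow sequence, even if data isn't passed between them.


Reasoning: Grouped by order of execution within a routine, not by data flow
Type: Procedural cohesion

Procedural cohesion


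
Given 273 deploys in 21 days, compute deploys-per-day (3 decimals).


Formula: deployments per day = releases / days
= 273 / 21
= 13.0 deploys/day
(equivalently, 91.0 deploys/week)

13.0 deploys/day


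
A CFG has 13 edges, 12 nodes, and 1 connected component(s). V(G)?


Formula: V(G) = E - N + 2P
V(G) = 13 - 12 + 2*1
V(G) = 1 + 2
V(G) = 3

3


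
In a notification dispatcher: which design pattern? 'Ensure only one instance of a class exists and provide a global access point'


This matches the Singleton pattern

Singleton


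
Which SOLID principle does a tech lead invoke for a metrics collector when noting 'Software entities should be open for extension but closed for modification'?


This describes the Open/Closed Principle (OCP)

Open/Closed Principle (OCP)


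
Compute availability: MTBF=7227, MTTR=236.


Availability = MTBF / (MTBF + MTTR)
Availability = 7227 / (7227 + 236)
Availability = 7227 / 7463
Availability = 96.8377%

96.8377%


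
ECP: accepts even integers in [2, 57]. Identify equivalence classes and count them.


Constraint: even integers in [2, 57]
Class 1: x < 2 — out-of-range invalid
Class 2: x in [2,57] but odd — wrong type invalid
Class 3: x in [2,57] and even — valid
Class 4: x > 57 — out-of-range invalid
Total equivalence classes: 4

4 equivalence classes


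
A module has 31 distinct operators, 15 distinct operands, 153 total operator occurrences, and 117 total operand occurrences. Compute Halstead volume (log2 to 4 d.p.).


Formula: V = N * log2(η), where N = N1 + N2 and η = η1 + η2
η = 31 + 15 = 46
N = 153 + 117 = 270
log2(46) ≈ 5.5236
V = 270 * 5.5236 = 1491.37

1491.37


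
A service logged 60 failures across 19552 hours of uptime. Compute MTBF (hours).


Formula: MTBF = Total operating time / Number of failures
MTBF = 19552 / 60
MTBF = 325.87 hours

325.87 hours


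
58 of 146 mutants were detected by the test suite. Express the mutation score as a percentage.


Mutation score = killed / total * 100
Mutation score = 58 / 146 * 100
Mutation score = 39.73%

39.73%


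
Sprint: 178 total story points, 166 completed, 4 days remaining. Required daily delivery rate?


Formula: Required rate = Remaining points / Days left
Remaining = 178 - 166 = 12 points
Required rate = 12 / 4 = 3.0 points/day

3.0 points/day


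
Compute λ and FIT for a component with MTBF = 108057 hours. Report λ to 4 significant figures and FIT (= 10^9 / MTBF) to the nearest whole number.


Formula: λ = 1 / MTBF; FIT = λ × 1e9 = 1e9 / MTBF
λ = 1 / 108057 ≈ 9.254e-06 failures/hour
FIT = 1e9 / 108057 ≈ 9254 failures per 1e9 hours (nearest whole number)

λ = 9.254e-06 /h, FIT = 9254


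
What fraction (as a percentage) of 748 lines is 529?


Coverage = covered / total * 100
Coverage = 529 / 748 * 100
Coverage = 70.72%

70.72%


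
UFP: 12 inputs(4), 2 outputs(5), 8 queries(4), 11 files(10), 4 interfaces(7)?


UFP = EI*4 + EO*5 + EQ*4 + ILF*10 + EIF*7
UFP = 12*4 + 2*5 + 8*4 + 11*10 + 4*7
UFP = 48 + 10 + 32 + 110 + 28
UFP = 228

228


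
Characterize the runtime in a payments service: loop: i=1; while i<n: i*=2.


Reasoning: i doubles each step so iterations are log2(n)
Complexity: O(log n)

O(log n)


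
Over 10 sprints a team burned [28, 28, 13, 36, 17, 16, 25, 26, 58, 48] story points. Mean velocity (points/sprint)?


Formula: Avg velocity = Total points / Number of sprints
Points: [28, 28, 13, 36, 17, 16, 25, 26, 58, 48]
Sum = 28 + 28 + 13 + 36 + 17 + 16 + 25 + 26 + 58 + 48 = 295
Avg velocity = 295 / 10 = 29.5 points/sprint

29.5 points/sprint


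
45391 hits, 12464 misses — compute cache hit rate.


Formula: hit rate = hits / (hits + misses) * 100
hit rate = 45391 / (45391 + 12464) * 100
hit rate = 45391 / 57855 * 100
hit rate = 78.46%

78.46%


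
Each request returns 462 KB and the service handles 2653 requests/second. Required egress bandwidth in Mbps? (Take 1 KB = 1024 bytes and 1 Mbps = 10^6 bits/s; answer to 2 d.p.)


Formula: Mbps = payload_bytes * RPS * 8 / 1e6
Payload per request = 462 KB = 462 * 1024 = 473088 bytes
Total bytes/sec = 473088 * 2653 = 1255102464
Total bits/sec = 1255102464 * 8 = 10040819712
Mbps = 10040819712 / 1e6 = 10040.82

10040.82 Mbps


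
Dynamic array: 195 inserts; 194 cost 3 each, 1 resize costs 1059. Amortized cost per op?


Formula: Amortized cost = Total cost / Operations
Total cost = (194 * 3) + (1 * 1059)
Total cost = 582 + 1059 = 1641
Amortized = 1641 / 195 = 8.4154

8.4154


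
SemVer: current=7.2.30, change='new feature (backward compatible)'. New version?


Current: 7.2.30
Change category: 'new feature (backward compatible)' → minor bump
SemVer rule: minor bump → increment MINOR, reset PATCH to 0 (MAJOR unchanged)
New: 7.3.0

7.3.0


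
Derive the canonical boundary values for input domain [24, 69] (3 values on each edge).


Range: [24, 69]
Boundaries: just below min, min, min+1, max-1, max, just above max
Values: [23, 24, 25, 68, 69, 70]

[23, 24, 25, 68, 69, 70]


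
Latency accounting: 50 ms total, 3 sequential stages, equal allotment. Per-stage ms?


Formula: per_stage = total_budget / stages
per_stage = 50 / 3
per_stage = 16.67 ms

16.67 ms


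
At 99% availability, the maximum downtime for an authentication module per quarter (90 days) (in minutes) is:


Formula: allowed downtime = period * (100 - SLA) / 100
Period (quarter (90 days)) = 129600 minutes
Unavailability fraction = (100 - 99.0) / 100
Allowed downtime = 129600 * (100 - 99.0) / 100
Allowed downtime = 1296.0 minutes

1296.0 minutes
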